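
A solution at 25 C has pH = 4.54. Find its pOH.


pOH = 14 - pH
pOH = 14 - 4.54
pOH = 9.46

9.46


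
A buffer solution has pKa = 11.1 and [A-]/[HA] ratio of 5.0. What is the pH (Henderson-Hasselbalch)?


pH = pKa + log10([A-]/[HA])
pH = 11.1 + log10(5.0)
pH = 11.799

11.799


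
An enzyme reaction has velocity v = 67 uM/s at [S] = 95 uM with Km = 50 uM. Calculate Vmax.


Vmax = v * (Km + [S]) / [S]
Vmax = 67 * (50 + 95) / 95
Vmax = 102.2632 uM/s

102.2632 uM/s


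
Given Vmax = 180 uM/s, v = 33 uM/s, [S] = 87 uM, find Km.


Km = [S] * (Vmax - v) / v
Km = 87 * (180 - 33) / 33
Km = 387.5455 uM

387.5455 uM


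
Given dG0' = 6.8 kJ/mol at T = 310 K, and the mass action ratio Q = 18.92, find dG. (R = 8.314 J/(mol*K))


dG = dG0' + RT * ln(Q) / 1000
dG = 6.8 + 8.314 * 310 * ln(18.92) / 1000
dG = 14.3779 kJ/mol

14.3779 kJ/mol


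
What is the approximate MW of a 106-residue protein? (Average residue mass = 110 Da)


MW = n_residues * 110 Da
MW = 106 * 110
MW = 11660 Da

11660 Da


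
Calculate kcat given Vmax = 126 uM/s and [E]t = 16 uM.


kcat = Vmax / [E]t
kcat = 126 / 16
kcat = 7.875 s^-1

7.875 s^-1


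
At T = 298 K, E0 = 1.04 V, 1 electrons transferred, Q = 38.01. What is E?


E = E0 - (RT/nF) * ln(Q)
E = 1.04 - (8.314 * 298 / (1 * 96485)) * ln(38.01)
E = 0.9466 V

0.9466 V


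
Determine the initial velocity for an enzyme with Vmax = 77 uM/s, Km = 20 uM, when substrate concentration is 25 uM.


v = Vmax * [S] / (Km + [S])
v = 77 * 25 / (20 + 25)
v = 42.7778 uM/s

42.7778 uM/s


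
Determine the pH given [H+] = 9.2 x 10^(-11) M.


pH = -log10([H+])
pH = -log10(9.2 x 10^(-11))
pH = 10.0362

10.0362


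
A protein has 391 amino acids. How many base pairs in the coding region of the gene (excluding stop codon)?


Each amino acid = 1 codon = 3 bp
bp = 391 * 3 = 1173 bp

1173 bp


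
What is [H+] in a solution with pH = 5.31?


[H+] = 10^(-pH)
[H+] = 10^(-5.31)
[H+] = 4.898e-06 M

4.898e-06 M


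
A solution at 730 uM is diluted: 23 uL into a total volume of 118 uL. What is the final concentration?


C2 = C1 * V1 / V2
C2 = 730 * 23 / 118
C2 = 142.2881 uM

142.2881 uM


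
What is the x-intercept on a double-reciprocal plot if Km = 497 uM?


x-intercept = -1/Km
= -1/497
= -0.002 1/uM

-0.002 1/uM


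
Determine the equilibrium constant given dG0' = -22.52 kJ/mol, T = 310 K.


Keq = exp(-dG0 * 1000 / (R * T))
Keq = exp(-(-22.52) * 1000 / (8.314 * 310))
Keq = 6233.4847

6233.4847


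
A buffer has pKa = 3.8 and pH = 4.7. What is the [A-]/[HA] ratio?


[A-]/[HA] = 10^(pH - pKa)
= 10^(4.7 - 3.8)
= 7.9433

7.9433


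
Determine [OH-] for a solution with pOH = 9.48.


[OH-] = 10^(-pOH)
[OH-] = 10^(-9.48)
[OH-] = 3.311e-10 M

3.311e-10 M


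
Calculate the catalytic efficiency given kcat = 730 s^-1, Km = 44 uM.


Catalytic efficiency = kcat / Km
= 730 / 44
= 16.5909 uM^-1*s^-1

16.5909 uM^-1*s^-1


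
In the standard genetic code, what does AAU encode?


Standard genetic code lookup.
Codon AAU -> Asn

Asn


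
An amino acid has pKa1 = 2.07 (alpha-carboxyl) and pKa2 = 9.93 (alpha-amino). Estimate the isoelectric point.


pI = (pKa1 + pKa2) / 2
pI = (2.07 + 9.93) / 2
pI = 6.0

6.0


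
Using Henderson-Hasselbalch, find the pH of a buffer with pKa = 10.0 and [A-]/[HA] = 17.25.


pH = pKa + log10([A-]/[HA])
pH = 10.0 + log10(17.25)
pH = 11.2368

11.2368


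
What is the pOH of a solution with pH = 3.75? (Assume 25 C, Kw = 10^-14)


pOH = 14 - pH
pOH = 14 - 3.75
pOH = 10.25

10.25


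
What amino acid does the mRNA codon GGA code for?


Standard genetic code lookup.
Codon GGA -> Gly

Gly


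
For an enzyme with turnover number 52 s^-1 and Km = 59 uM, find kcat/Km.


Catalytic efficiency = kcat / Km
= 52 / 59
= 0.8814 uM^-1*s^-1

0.8814 uM^-1*s^-1


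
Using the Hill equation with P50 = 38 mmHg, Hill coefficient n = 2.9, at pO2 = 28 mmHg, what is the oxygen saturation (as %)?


Y = pO2^n / (P50^n + pO2^n)
Y = 28^2.9 / (38^2.9 + 28^2.9)
Y = 29.2%

29.2%


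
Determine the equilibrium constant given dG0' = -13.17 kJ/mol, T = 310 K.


Keq = exp(-dG0 * 1000 / (R * T))
Keq = exp(-(-13.17) * 1000 / (8.314 * 310))
Keq = 165.657

165.657


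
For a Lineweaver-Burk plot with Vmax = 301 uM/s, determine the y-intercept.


y-intercept = 1/Vmax
= 1/301
= 0.0033 s/uM

0.0033 s/uM


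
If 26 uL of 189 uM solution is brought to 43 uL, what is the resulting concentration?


C2 = C1 * V1 / V2
C2 = 189 * 26 / 43
C2 = 114.2791 uM

114.2791 uM


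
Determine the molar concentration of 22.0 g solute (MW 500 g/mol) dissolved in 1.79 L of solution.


C = (mass / MW) / volume
C = (22.0 / 500) / 1.79
C = 0.0246 M

0.0246 M


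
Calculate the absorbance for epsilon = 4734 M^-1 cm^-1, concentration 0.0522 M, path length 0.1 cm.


A = epsilon * c * l
A = 4734 * 0.0522 * 0.1
A = 24.7115

24.7115


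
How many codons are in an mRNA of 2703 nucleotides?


codons = nucleotides / 3
codons = 2703 / 3 = 901

901


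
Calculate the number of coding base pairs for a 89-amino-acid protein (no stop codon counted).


Each amino acid = 1 codon = 3 bp
bp = 89 * 3 = 267 bp

267 bp


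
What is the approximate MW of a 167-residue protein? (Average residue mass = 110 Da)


MW = n_residues * 110 Da
MW = 167 * 110
MW = 18370 Da

18370 Da


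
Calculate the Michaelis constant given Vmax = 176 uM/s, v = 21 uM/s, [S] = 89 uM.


Km = [S] * (Vmax - v) / v
Km = 89 * (176 - 21) / 21
Km = 656.9048 uM

656.9048 uM


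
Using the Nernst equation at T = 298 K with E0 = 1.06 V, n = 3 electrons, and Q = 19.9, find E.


E = E0 - (RT/nF) * ln(Q)
E = 1.06 - (8.314 * 298 / (3 * 96485)) * ln(19.9)
E = 1.0344 V

1.0344 V


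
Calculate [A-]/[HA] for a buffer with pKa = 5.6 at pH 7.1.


[A-]/[HA] = 10^(pH - pKa)
= 10^(7.1 - 5.6)
= 31.6228

31.6228


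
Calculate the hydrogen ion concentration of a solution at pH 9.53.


[H+] = 10^(-pH)
[H+] = 10^(-9.53)
[H+] = 2.951e-10 M

2.951e-10 M


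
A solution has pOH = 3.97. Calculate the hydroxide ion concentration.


[OH-] = 10^(-pOH)
[OH-] = 10^(-3.97)
[OH-] = 1.072e-04 M

1.072e-04 M


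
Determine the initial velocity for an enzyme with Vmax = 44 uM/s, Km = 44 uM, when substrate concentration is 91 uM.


v = Vmax * [S] / (Km + [S])
v = 44 * 91 / (44 + 91)
v = 29.6593 uM/s

29.6593 uM/s


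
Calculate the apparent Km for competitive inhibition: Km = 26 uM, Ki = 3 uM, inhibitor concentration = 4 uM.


Km_app = Km * (1 + [I]/Ki)
Km_app = 26 * (1 + 4/3)
Km_app = 60.6667 uM

60.6667 uM


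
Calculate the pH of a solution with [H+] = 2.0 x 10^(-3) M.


pH = -log10([H+])
pH = -log10(2.0 x 10^(-3))
pH = 2.699

2.699


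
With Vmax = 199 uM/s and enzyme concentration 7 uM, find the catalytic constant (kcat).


kcat = Vmax / [E]t
kcat = 199 / 7
kcat = 28.4286 s^-1

28.4286 s^-1


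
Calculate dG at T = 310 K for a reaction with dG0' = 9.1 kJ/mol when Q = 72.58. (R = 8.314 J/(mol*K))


dG = dG0' + RT * ln(Q) / 1000
dG = 9.1 + 8.314 * 310 * ln(72.58) / 1000
dG = 20.1431 kJ/mol

20.1431 kJ/mol


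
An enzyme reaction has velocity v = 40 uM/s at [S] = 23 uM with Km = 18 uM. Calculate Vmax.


Vmax = v * (Km + [S]) / [S]
Vmax = 40 * (18 + 23) / 23
Vmax = 71.3043 uM/s

71.3043 uM/s


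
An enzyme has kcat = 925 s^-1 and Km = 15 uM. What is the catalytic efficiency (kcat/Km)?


Catalytic efficiency = kcat / Km
= 925 / 15
= 61.6667 uM^-1*s^-1

61.6667 uM^-1*s^-1


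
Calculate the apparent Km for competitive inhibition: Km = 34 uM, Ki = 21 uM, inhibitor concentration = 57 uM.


Km_app = Km * (1 + [I]/Ki)
Km_app = 34 * (1 + 57/21)
Km_app = 126.2857 uM

126.2857 uM


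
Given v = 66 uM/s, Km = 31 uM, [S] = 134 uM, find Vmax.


Vmax = v * (Km + [S]) / [S]
Vmax = 66 * (31 + 134) / 134
Vmax = 81.2687 uM/s

81.2687 uM/s


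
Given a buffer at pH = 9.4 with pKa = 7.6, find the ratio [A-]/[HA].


[A-]/[HA] = 10^(pH - pKa)
= 10^(9.4 - 7.6)
= 63.0957

63.0957


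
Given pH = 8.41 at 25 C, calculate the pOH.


pOH = 14 - pH
pOH = 14 - 8.41
pOH = 5.59

5.59


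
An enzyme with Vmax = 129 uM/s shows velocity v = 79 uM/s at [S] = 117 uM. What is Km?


Km = [S] * (Vmax - v) / v
Km = 117 * (129 - 79) / 79
Km = 74.0506 uM

74.0506 uM


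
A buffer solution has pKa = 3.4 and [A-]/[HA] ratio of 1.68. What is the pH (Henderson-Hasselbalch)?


pH = pKa + log10([A-]/[HA])
pH = 3.4 + log10(1.68)
pH = 3.6253

3.6253


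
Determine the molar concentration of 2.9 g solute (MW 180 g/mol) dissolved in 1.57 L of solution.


C = (mass / MW) / volume
C = (2.9 / 180) / 1.57
C = 0.0103 M

0.0103 M


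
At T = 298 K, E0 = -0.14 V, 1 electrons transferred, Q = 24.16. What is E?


E = E0 - (RT/nF) * ln(Q)
E = -0.14 - (8.314 * 298 / (1 * 96485)) * ln(24.16)
E = -0.2218 V

-0.2218 V


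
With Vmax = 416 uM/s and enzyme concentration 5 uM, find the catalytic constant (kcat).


kcat = Vmax / [E]t
kcat = 416 / 5
kcat = 83.2 s^-1

83.2 s^-1


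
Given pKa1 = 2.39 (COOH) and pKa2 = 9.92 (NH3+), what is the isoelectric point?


pI = (pKa1 + pKa2) / 2
pI = (2.39 + 9.92) / 2
pI = 6.155

6.155


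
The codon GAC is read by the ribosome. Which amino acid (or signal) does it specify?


Standard genetic code lookup.
Codon GAC -> Asp

Asp


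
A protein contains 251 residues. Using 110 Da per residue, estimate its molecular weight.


MW = n_residues * 110 Da
MW = 251 * 110
MW = 27610 Da

27610 Da


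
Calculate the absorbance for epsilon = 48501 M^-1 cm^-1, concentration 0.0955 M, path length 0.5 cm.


A = epsilon * c * l
A = 48501 * 0.0955 * 0.5
A = 2315.9228

2315.9228


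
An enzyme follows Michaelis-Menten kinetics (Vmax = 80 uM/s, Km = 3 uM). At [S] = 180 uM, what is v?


v = Vmax * [S] / (Km + [S])
v = 80 * 180 / (3 + 180)
v = 78.6885 uM/s

78.6885 uM/s


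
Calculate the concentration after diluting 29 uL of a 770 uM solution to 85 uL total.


C2 = C1 * V1 / V2
C2 = 770 * 29 / 85
C2 = 262.7059 uM

262.7059 uM


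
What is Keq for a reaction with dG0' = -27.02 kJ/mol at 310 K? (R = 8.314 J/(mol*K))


Keq = exp(-dG0 * 1000 / (R * T))
Keq = exp(-(-27.02) * 1000 / (8.314 * 310))
Keq = 35727.5354

35727.5354


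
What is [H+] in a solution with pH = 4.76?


[H+] = 10^(-pH)
[H+] = 10^(-4.76)
[H+] = 1.738e-05 M

1.738e-05 M


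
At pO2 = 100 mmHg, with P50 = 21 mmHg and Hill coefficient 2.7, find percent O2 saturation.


Y = pO2^n / (P50^n + pO2^n)
Y = 100^2.7 / (21^2.7 + 100^2.7)
Y = 98.54%

98.54%


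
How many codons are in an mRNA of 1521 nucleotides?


codons = nucleotides / 3
codons = 1521 / 3 = 507

507


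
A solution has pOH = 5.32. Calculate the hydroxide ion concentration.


[OH-] = 10^(-pOH)
[OH-] = 10^(-5.32)
[OH-] = 4.786e-06 M

4.786e-06 M


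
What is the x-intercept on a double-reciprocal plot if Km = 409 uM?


x-intercept = -1/Km
= -1/409
= -0.0024 1/uM

-0.0024 1/uM


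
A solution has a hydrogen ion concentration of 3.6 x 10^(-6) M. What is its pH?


pH = -log10([H+])
pH = -log10(3.6 x 10^(-6))
pH = 5.4437

5.4437


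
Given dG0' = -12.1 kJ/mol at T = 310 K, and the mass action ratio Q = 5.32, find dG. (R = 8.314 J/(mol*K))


dG = dG0' + RT * ln(Q) / 1000
dG = -12.1 + 8.314 * 310 * ln(5.32) / 1000
dG = -7.792 kJ/mol

-7.792 kJ/mol


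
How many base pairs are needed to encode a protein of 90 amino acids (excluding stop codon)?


Each amino acid = 1 codon = 3 bp
bp = 90 * 3 = 270 bp

270 bp


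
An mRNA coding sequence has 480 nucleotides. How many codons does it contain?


codons = nucleotides / 3
codons = 480 / 3 = 160

160


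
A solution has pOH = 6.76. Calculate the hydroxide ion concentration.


[OH-] = 10^(-pOH)
[OH-] = 10^(-6.76)
[OH-] = 1.738e-07 M

1.738e-07 M


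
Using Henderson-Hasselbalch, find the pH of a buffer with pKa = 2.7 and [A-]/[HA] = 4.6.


pH = pKa + log10([A-]/[HA])
pH = 2.7 + log10(4.6)
pH = 3.3628

3.3628


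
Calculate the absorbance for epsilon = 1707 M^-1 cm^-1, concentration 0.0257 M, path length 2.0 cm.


A = epsilon * c * l
A = 1707 * 0.0257 * 2.0
A = 87.7398

87.7398


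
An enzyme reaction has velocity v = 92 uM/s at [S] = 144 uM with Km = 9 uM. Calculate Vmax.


Vmax = v * (Km + [S]) / [S]
Vmax = 92 * (9 + 144) / 144
Vmax = 97.75 uM/s

97.75 uM/s


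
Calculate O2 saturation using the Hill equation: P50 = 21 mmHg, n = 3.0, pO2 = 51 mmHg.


Y = pO2^n / (P50^n + pO2^n)
Y = 51^3.0 / (21^3.0 + 51^3.0)
Y = 93.47%

93.47%


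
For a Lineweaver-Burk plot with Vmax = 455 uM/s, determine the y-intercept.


y-intercept = 1/Vmax
= 1/455
= 0.0022 s/uM

0.0022 s/uM


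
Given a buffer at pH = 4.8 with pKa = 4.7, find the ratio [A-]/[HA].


[A-]/[HA] = 10^(pH - pKa)
= 10^(4.8 - 4.7)
= 1.2589

1.2589


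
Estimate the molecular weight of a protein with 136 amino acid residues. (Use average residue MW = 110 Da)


MW = n_residues * 110 Da
MW = 136 * 110
MW = 14960 Da

14960 Da


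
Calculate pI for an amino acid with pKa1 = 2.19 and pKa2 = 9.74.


pI = (pKa1 + pKa2) / 2
pI = (2.19 + 9.74) / 2
pI = 5.965

5.965


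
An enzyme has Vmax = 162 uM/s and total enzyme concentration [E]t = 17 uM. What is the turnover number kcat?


kcat = Vmax / [E]t
kcat = 162 / 17
kcat = 9.5294 s^-1

9.5294 s^-1


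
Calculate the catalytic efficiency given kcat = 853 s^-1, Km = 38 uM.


Catalytic efficiency = kcat / Km
= 853 / 38
= 22.4474 uM^-1*s^-1

22.4474 uM^-1*s^-1


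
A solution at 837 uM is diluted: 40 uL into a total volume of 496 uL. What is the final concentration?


C2 = C1 * V1 / V2
C2 = 837 * 40 / 496
C2 = 67.5 uM

67.5 uM


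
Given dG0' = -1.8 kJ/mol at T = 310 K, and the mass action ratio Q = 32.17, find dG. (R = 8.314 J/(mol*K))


dG = dG0' + RT * ln(Q) / 1000
dG = -1.8 + 8.314 * 310 * ln(32.17) / 1000
dG = 7.146 kJ/mol

7.146 kJ/mol


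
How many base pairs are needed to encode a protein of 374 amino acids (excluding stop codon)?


Each amino acid = 1 codon = 3 bp
bp = 374 * 3 = 1122 bp

1122 bp


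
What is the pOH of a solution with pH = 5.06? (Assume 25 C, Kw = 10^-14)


pOH = 14 - pH
pOH = 14 - 5.06
pOH = 8.94

8.94


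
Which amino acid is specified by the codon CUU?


Standard genetic code lookup.
Codon CUU -> Leu

Leu


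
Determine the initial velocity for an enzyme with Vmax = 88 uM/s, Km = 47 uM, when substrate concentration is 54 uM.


v = Vmax * [S] / (Km + [S])
v = 88 * 54 / (47 + 54)
v = 47.0495 uM/s

47.0495 uM/s


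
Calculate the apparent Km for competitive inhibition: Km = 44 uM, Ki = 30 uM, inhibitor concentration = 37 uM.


Km_app = Km * (1 + [I]/Ki)
Km_app = 44 * (1 + 37/30)
Km_app = 98.2667 uM

98.2667 uM


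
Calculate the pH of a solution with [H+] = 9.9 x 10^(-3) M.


pH = -log10([H+])
pH = -log10(9.9 x 10^(-3))
pH = 2.0044

2.0044


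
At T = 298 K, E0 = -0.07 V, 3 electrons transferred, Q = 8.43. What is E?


E = E0 - (RT/nF) * ln(Q)
E = -0.07 - (8.314 * 298 / (3 * 96485)) * ln(8.43)
E = -0.0882 V

-0.0882 V


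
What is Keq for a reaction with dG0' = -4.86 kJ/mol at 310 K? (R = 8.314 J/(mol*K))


Keq = exp(-dG0 * 1000 / (R * T))
Keq = exp(-(-4.86) * 1000 / (8.314 * 310))
Keq = 6.5907

6.5907


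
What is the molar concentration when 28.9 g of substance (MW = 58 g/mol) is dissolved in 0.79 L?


C = (mass / MW) / volume
C = (28.9 / 58) / 0.79
C = 0.6307 M

0.6307 M


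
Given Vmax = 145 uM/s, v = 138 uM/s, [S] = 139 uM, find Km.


Km = [S] * (Vmax - v) / v
Km = 139 * (145 - 138) / 138
Km = 7.0507 uM

7.0507 uM


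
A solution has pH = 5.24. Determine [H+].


[H+] = 10^(-pH)
[H+] = 10^(-5.24)
[H+] = 5.754e-06 M

5.754e-06 M


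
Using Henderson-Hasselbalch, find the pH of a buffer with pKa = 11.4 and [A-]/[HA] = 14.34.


pH = pKa + log10([A-]/[HA])
pH = 11.4 + log10(14.34)
pH = 12.5565

12.5565


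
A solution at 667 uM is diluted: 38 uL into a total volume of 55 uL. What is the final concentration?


C2 = C1 * V1 / V2
C2 = 667 * 38 / 55
C2 = 460.8364 uM

460.8364 uM


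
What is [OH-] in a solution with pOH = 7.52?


[OH-] = 10^(-pOH)
[OH-] = 10^(-7.52)
[OH-] = 3.020e-08 M

3.020e-08 M


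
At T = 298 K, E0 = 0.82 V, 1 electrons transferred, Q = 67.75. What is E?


E = E0 - (RT/nF) * ln(Q)
E = 0.82 - (8.314 * 298 / (1 * 96485)) * ln(67.75)
E = 0.7117 V

0.7117 V


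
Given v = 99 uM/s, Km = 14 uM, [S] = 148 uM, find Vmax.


Vmax = v * (Km + [S]) / [S]
Vmax = 99 * (14 + 148) / 148
Vmax = 108.3649 uM/s

108.3649 uM/s


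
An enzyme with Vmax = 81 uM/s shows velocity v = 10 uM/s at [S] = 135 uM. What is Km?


Km = [S] * (Vmax - v) / v
Km = 135 * (81 - 10) / 10
Km = 958.5 uM

958.5 uM


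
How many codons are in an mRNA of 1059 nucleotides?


codons = nucleotides / 3
codons = 1059 / 3 = 353

353


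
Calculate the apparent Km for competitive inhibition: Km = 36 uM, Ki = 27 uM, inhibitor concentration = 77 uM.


Km_app = Km * (1 + [I]/Ki)
Km_app = 36 * (1 + 77/27)
Km_app = 138.6667 uM

138.6667 uM


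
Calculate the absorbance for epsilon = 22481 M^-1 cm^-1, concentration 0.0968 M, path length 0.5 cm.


A = epsilon * c * l
A = 22481 * 0.0968 * 0.5
A = 1088.0804

1088.0804


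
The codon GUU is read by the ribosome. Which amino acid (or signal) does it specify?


Standard genetic code lookup.
Codon GUU -> Val

Val


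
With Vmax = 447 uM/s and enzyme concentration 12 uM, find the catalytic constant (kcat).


kcat = Vmax / [E]t
kcat = 447 / 12
kcat = 37.25 s^-1

37.25 s^-1


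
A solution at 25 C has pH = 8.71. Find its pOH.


pOH = 14 - pH
pOH = 14 - 8.71
pOH = 5.29

5.29


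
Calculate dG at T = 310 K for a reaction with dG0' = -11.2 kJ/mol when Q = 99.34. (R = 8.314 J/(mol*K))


dG = dG0' + RT * ln(Q) / 1000
dG = -11.2 + 8.314 * 310 * ln(99.34) / 1000
dG = 0.652 kJ/mol

0.652 kJ/mol


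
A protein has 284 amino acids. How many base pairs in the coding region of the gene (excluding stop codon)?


Each amino acid = 1 codon = 3 bp
bp = 284 * 3 = 852 bp

852 bp


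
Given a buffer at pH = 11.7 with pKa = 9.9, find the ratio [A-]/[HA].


[A-]/[HA] = 10^(pH - pKa)
= 10^(11.7 - 9.9)
= 63.0957

63.0957


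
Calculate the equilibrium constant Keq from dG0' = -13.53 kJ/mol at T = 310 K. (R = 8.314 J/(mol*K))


Keq = exp(-dG0 * 1000 / (R * T))
Keq = exp(-(-13.53) * 1000 / (8.314 * 310))
Keq = 190.4898

190.4898


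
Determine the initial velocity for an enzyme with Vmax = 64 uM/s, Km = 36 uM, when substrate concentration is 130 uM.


v = Vmax * [S] / (Km + [S])
v = 64 * 130 / (36 + 130)
v = 50.1205 uM/s

50.1205 uM/s


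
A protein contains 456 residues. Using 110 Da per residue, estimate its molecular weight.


MW = n_residues * 110 Da
MW = 456 * 110
MW = 50160 Da

50160 Da


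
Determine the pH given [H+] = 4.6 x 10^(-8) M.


pH = -log10([H+])
pH = -log10(4.6 x 10^(-8))
pH = 7.3372

7.3372


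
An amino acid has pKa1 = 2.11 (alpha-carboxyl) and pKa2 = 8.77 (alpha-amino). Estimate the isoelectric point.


pI = (pKa1 + pKa2) / 2
pI = (2.11 + 8.77) / 2
pI = 5.44

5.44


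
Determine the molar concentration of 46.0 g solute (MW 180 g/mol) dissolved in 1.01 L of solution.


C = (mass / MW) / volume
C = (46.0 / 180) / 1.01
C = 0.253 M

0.253 M


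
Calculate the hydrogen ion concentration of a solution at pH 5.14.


[H+] = 10^(-pH)
[H+] = 10^(-5.14)
[H+] = 7.244e-06 M

7.244e-06 M


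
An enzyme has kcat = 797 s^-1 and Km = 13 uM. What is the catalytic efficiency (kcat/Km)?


Catalytic efficiency = kcat / Km
= 797 / 13
= 61.3077 uM^-1*s^-1

61.3077 uM^-1*s^-1


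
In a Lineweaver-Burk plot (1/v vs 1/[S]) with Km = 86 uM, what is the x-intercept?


x-intercept = -1/Km
= -1/86
= -0.0116 1/uM

-0.0116 1/uM


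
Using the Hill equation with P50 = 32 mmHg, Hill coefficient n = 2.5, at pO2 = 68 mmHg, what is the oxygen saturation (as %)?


Y = pO2^n / (P50^n + pO2^n)
Y = 68^2.5 / (32^2.5 + 68^2.5)
Y = 86.81%

86.81%


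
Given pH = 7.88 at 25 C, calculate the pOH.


pOH = 14 - pH
pOH = 14 - 7.88
pOH = 6.12

6.12


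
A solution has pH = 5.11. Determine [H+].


[H+] = 10^(-pH)
[H+] = 10^(-5.11)
[H+] = 7.762e-06 M

7.762e-06 M


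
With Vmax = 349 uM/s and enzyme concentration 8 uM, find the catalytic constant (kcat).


kcat = Vmax / [E]t
kcat = 349 / 8
kcat = 43.625 s^-1

43.625 s^-1


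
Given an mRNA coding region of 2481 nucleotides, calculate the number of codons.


codons = nucleotides / 3
codons = 2481 / 3 = 827

827


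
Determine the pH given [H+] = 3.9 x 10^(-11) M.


pH = -log10([H+])
pH = -log10(3.9 x 10^(-11))
pH = 10.4089

10.4089


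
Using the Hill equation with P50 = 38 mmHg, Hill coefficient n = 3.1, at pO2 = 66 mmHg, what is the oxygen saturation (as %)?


Y = pO2^n / (P50^n + pO2^n)
Y = 66^3.1 / (38^3.1 + 66^3.1)
Y = 84.7%

84.7%


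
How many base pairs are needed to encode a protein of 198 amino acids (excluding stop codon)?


Each amino acid = 1 codon = 3 bp
bp = 198 * 3 = 594 bp

594 bp


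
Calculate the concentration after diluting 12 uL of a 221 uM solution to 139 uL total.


C2 = C1 * V1 / V2
C2 = 221 * 12 / 139
C2 = 19.0791 uM

19.0791 uM


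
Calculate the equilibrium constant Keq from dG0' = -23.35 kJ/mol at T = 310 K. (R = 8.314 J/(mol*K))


Keq = exp(-dG0 * 1000 / (R * T))
Keq = exp(-(-23.35) * 1000 / (8.314 * 310))
Keq = 8601.8128

8601.8128


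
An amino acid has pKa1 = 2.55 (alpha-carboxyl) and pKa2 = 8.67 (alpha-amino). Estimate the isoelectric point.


pI = (pKa1 + pKa2) / 2
pI = (2.55 + 8.67) / 2
pI = 5.61

5.61


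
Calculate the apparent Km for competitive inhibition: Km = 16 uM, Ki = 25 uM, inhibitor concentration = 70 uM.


Km_app = Km * (1 + [I]/Ki)
Km_app = 16 * (1 + 70/25)
Km_app = 60.8 uM

60.8 uM


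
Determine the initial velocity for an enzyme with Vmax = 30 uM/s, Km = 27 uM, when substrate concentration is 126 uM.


v = Vmax * [S] / (Km + [S])
v = 30 * 126 / (27 + 126)
v = 24.7059 uM/s

24.7059 uM/s


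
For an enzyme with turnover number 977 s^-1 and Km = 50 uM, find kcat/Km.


Catalytic efficiency = kcat / Km
= 977 / 50
= 19.54 uM^-1*s^-1

19.54 uM^-1*s^-1


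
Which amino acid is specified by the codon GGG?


Standard genetic code lookup.
Codon GGG -> Gly

Gly


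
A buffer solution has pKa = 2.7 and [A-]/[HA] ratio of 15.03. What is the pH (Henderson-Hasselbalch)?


pH = pKa + log10([A-]/[HA])
pH = 2.7 + log10(15.03)
pH = 3.877

3.877


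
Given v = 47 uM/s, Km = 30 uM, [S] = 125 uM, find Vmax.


Vmax = v * (Km + [S]) / [S]
Vmax = 47 * (30 + 125) / 125
Vmax = 58.28 uM/s

58.28 uM/s


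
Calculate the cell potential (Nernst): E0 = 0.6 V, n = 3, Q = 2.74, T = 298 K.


E = E0 - (RT/nF) * ln(Q)
E = 0.6 - (8.314 * 298 / (3 * 96485)) * ln(2.74)
E = 0.5914 V

0.5914 V


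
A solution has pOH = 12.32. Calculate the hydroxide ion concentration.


[OH-] = 10^(-pOH)
[OH-] = 10^(-12.32)
[OH-] = 4.786e-13 M

4.786e-13 M


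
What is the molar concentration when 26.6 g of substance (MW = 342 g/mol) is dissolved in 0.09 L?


C = (mass / MW) / volume
C = (26.6 / 342) / 0.09
C = 0.8642 M

0.8642 M


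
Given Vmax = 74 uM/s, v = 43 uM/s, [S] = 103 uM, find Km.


Km = [S] * (Vmax - v) / v
Km = 103 * (74 - 43) / 43
Km = 74.2558 uM

74.2558 uM


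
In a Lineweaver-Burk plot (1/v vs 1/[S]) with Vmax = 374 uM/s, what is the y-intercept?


y-intercept = 1/Vmax
= 1/374
= 0.0027 s/uM

0.0027 s/uM


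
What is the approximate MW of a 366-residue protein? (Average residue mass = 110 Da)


MW = n_residues * 110 Da
MW = 366 * 110
MW = 40260 Da

40260 Da


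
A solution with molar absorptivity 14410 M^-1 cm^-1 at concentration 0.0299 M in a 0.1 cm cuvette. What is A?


A = epsilon * c * l
A = 14410 * 0.0299 * 0.1
A = 43.0859

43.0859


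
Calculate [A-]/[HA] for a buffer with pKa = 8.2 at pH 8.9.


[A-]/[HA] = 10^(pH - pKa)
= 10^(8.9 - 8.2)
= 5.0119

5.0119


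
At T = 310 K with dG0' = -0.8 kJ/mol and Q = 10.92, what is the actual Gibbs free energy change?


dG = dG0' + RT * ln(Q) / 1000
dG = -0.8 + 8.314 * 310 * ln(10.92) / 1000
dG = 5.3614 kJ/mol

5.3614 kJ/mol


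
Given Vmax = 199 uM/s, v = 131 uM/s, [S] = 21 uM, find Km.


Km = [S] * (Vmax - v) / v
Km = 21 * (199 - 131) / 131
Km = 10.9008 uM

10.9008 uM


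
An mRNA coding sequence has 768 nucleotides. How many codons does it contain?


codons = nucleotides / 3
codons = 768 / 3 = 256

256


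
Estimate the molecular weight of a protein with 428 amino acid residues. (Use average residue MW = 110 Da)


MW = n_residues * 110 Da
MW = 428 * 110
MW = 47080 Da

47080 Da


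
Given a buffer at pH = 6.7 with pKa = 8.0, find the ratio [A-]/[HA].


[A-]/[HA] = 10^(pH - pKa)
= 10^(6.7 - 8.0)
= 0.0501

0.0501


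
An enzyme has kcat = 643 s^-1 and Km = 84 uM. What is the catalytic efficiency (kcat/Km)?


Catalytic efficiency = kcat / Km
= 643 / 84
= 7.6548 uM^-1*s^-1

7.6548 uM^-1*s^-1


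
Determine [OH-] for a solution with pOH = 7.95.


[OH-] = 10^(-pOH)
[OH-] = 10^(-7.95)
[OH-] = 1.122e-08 M

1.122e-08 M


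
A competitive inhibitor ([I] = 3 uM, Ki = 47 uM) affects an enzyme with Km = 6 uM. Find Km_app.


Km_app = Km * (1 + [I]/Ki)
Km_app = 6 * (1 + 3/47)
Km_app = 6.383 uM

6.383 uM


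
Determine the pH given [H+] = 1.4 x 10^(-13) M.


pH = -log10([H+])
pH = -log10(1.4 x 10^(-13))
pH = 12.8539

12.8539


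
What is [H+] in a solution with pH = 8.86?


[H+] = 10^(-pH)
[H+] = 10^(-8.86)
[H+] = 1.380e-09 M

1.380e-09 M


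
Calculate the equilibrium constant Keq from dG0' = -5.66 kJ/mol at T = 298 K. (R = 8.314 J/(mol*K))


Keq = exp(-dG0 * 1000 / (R * T))
Keq = exp(-(-5.66) * 1000 / (8.314 * 298))
Keq = 9.8207

9.8207


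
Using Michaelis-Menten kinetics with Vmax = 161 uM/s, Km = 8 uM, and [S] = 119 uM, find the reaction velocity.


v = Vmax * [S] / (Km + [S])
v = 161 * 119 / (8 + 119)
v = 150.8583 uM/s

150.8583 uM/s


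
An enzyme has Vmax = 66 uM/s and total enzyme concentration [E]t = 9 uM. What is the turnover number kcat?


kcat = Vmax / [E]t
kcat = 66 / 9
kcat = 7.3333 s^-1

7.3333 s^-1


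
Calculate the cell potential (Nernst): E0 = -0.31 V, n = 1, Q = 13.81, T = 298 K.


E = E0 - (RT/nF) * ln(Q)
E = -0.31 - (8.314 * 298 / (1 * 96485)) * ln(13.81)
E = -0.3774 V

-0.3774 V


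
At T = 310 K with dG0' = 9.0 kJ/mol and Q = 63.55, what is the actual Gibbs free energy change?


dG = dG0' + RT * ln(Q) / 1000
dG = 9.0 + 8.314 * 310 * ln(63.55) / 1000
dG = 19.7007 kJ/mol

19.7007 kJ/mol


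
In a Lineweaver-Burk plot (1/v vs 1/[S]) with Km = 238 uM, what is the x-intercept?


x-intercept = -1/Km
= -1/238
= -0.0042 1/uM

-0.0042 1/uM


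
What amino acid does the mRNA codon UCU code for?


Standard genetic code lookup.
Codon UCU -> Ser

Ser


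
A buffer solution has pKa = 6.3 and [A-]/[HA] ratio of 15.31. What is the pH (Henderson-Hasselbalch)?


pH = pKa + log10([A-]/[HA])
pH = 6.3 + log10(15.31)
pH = 7.485

7.485


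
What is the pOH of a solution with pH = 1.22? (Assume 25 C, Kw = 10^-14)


pOH = 14 - pH
pOH = 14 - 1.22
pOH = 12.78

12.78


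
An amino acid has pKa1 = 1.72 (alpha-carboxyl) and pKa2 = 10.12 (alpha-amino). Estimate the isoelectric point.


pI = (pKa1 + pKa2) / 2
pI = (1.72 + 10.12) / 2
pI = 5.92

5.92


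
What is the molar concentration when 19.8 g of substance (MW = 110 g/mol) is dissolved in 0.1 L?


C = (mass / MW) / volume
C = (19.8 / 110) / 0.1
C = 1.8 M

1.8 M


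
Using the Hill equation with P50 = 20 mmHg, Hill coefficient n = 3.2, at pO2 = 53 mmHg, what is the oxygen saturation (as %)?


Y = pO2^n / (P50^n + pO2^n)
Y = 53^3.2 / (20^3.2 + 53^3.2)
Y = 95.77%

95.77%


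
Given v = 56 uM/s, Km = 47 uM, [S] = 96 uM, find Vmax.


Vmax = v * (Km + [S]) / [S]
Vmax = 56 * (47 + 96) / 96
Vmax = 83.4167 uM/s

83.4167 uM/s


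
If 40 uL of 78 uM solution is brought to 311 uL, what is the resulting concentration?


C2 = C1 * V1 / V2
C2 = 78 * 40 / 311
C2 = 10.0322 uM

10.0322 uM


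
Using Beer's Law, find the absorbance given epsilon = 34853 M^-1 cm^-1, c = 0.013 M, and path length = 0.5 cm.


A = epsilon * c * l
A = 34853 * 0.013 * 0.5
A = 226.5445

226.5445


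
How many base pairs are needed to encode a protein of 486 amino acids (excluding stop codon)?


Each amino acid = 1 codon = 3 bp
bp = 486 * 3 = 1458 bp

1458 bp


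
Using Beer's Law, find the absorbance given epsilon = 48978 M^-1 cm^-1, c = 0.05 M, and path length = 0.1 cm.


A = epsilon * c * l
A = 48978 * 0.05 * 0.1
A = 244.89

244.89


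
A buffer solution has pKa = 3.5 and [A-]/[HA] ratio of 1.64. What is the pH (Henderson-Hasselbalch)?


pH = pKa + log10([A-]/[HA])
pH = 3.5 + log10(1.64)
pH = 3.7148

3.7148


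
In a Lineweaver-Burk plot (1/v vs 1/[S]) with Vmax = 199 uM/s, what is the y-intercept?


y-intercept = 1/Vmax
= 1/199
= 0.005 s/uM

0.005 s/uM


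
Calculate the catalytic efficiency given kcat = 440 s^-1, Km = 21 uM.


Catalytic efficiency = kcat / Km
= 440 / 21
= 20.9524 uM^-1*s^-1

20.9524 uM^-1*s^-1


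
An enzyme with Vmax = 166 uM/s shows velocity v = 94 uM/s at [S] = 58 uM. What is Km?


Km = [S] * (Vmax - v) / v
Km = 58 * (166 - 94) / 94
Km = 44.4255 uM

44.4255 uM


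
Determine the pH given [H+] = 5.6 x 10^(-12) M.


pH = -log10([H+])
pH = -log10(5.6 x 10^(-12))
pH = 11.2518

11.2518


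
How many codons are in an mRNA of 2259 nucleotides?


codons = nucleotides / 3
codons = 2259 / 3 = 753

753


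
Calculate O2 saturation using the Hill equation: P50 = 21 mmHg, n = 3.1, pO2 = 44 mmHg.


Y = pO2^n / (P50^n + pO2^n)
Y = 44^3.1 / (21^3.1 + 44^3.1)
Y = 90.83%

90.83%


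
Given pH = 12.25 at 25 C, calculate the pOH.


pOH = 14 - pH
pOH = 14 - 12.25
pOH = 1.75

1.75


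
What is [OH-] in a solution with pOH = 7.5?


[OH-] = 10^(-pOH)
[OH-] = 10^(-7.5)
[OH-] = 3.162e-08 M

3.162e-08 M


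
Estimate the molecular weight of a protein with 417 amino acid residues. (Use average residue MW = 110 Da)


MW = n_residues * 110 Da
MW = 417 * 110
MW = 45870 Da

45870 Da


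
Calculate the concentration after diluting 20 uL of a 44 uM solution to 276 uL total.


C2 = C1 * V1 / V2
C2 = 44 * 20 / 276
C2 = 3.1884 uM

3.1884 uM


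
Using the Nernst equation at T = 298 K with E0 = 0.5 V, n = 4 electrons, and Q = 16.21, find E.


E = E0 - (RT/nF) * ln(Q)
E = 0.5 - (8.314 * 298 / (4 * 96485)) * ln(16.21)
E = 0.4821 V

0.4821 V


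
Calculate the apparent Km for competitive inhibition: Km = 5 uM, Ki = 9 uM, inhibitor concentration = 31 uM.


Km_app = Km * (1 + [I]/Ki)
Km_app = 5 * (1 + 31/9)
Km_app = 22.2222 uM

22.2222 uM


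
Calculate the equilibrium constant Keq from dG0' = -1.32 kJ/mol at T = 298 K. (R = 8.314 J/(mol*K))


Keq = exp(-dG0 * 1000 / (R * T))
Keq = exp(-(-1.32) * 1000 / (8.314 * 298))
Keq = 1.7037

1.7037


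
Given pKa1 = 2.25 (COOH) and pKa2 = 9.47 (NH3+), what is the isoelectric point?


pI = (pKa1 + pKa2) / 2
pI = (2.25 + 9.47) / 2
pI = 5.86

5.86


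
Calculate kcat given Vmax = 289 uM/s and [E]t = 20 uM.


kcat = Vmax / [E]t
kcat = 289 / 20
kcat = 14.45 s^-1

14.45 s^-1


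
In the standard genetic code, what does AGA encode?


Standard genetic code lookup.
Codon AGA -> Arg

Arg


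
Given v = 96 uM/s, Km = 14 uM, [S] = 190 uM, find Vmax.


Vmax = v * (Km + [S]) / [S]
Vmax = 96 * (14 + 190) / 190
Vmax = 103.0737 uM/s

103.0737 uM/s


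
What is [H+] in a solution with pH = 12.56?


[H+] = 10^(-pH)
[H+] = 10^(-12.56)
[H+] = 2.754e-13 M

2.754e-13 M


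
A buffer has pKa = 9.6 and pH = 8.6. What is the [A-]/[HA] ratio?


[A-]/[HA] = 10^(pH - pKa)
= 10^(8.6 - 9.6)
= 0.1

0.1


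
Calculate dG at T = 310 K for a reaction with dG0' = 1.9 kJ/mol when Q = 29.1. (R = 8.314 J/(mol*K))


dG = dG0' + RT * ln(Q) / 1000
dG = 1.9 + 8.314 * 310 * ln(29.1) / 1000
dG = 10.5875 kJ/mol

10.5875 kJ/mol


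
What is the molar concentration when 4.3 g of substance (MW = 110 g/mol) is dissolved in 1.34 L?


C = (mass / MW) / volume
C = (4.3 / 110) / 1.34
C = 0.0292 M

0.0292 M


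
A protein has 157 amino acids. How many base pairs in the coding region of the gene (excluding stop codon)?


Each amino acid = 1 codon = 3 bp
bp = 157 * 3 = 471 bp

471 bp


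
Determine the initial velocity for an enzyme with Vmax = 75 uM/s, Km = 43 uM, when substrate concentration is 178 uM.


v = Vmax * [S] / (Km + [S])
v = 75 * 178 / (43 + 178)
v = 60.4072 uM/s

60.4072 uM/s


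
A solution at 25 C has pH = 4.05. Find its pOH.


pOH = 14 - pH
pOH = 14 - 4.05
pOH = 9.95

9.95


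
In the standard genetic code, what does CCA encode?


Standard genetic code lookup.
Codon CCA -> Pro

Pro


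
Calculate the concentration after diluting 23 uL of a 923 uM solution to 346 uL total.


C2 = C1 * V1 / V2
C2 = 923 * 23 / 346
C2 = 61.3555 uM

61.3555 uM


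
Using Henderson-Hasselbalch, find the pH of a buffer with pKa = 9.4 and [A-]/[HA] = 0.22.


pH = pKa + log10([A-]/[HA])
pH = 9.4 + log10(0.22)
pH = 8.7424

8.7424


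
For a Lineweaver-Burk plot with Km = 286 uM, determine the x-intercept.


x-intercept = -1/Km
= -1/286
= -0.0035 1/uM

-0.0035 1/uM


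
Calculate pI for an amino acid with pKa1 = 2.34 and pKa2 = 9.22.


pI = (pKa1 + pKa2) / 2
pI = (2.34 + 9.22) / 2
pI = 5.78

5.78


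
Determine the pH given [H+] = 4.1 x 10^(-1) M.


pH = -log10([H+])
pH = -log10(4.1 x 10^(-1))
pH = 0.3872

0.3872


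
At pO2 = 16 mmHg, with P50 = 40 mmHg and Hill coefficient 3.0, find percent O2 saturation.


Y = pO2^n / (P50^n + pO2^n)
Y = 16^3.0 / (40^3.0 + 16^3.0)
Y = 6.02%

6.02%


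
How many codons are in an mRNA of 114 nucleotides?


codons = nucleotides / 3
codons = 114 / 3 = 38

38


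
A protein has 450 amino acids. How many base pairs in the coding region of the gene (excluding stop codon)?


Each amino acid = 1 codon = 3 bp
bp = 450 * 3 = 1350 bp

1350 bp


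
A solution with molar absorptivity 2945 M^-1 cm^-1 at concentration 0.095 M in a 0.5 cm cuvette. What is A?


A = epsilon * c * l
A = 2945 * 0.095 * 0.5
A = 139.8875

139.8875


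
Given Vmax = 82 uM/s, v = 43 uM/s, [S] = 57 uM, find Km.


Km = [S] * (Vmax - v) / v
Km = 57 * (82 - 43) / 43
Km = 51.6977 uM

51.6977 uM


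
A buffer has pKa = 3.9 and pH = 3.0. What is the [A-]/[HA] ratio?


[A-]/[HA] = 10^(pH - pKa)
= 10^(3.0 - 3.9)
= 0.1259

0.1259


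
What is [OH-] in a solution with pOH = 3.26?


[OH-] = 10^(-pOH)
[OH-] = 10^(-3.26)
[OH-] = 5.495e-04 M

5.495e-04 M


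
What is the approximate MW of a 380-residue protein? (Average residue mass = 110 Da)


MW = n_residues * 110 Da
MW = 380 * 110
MW = 41800 Da

41800 Da


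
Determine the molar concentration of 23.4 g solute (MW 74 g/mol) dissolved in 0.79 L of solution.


C = (mass / MW) / volume
C = (23.4 / 74) / 0.79
C = 0.4003 M

0.4003 M


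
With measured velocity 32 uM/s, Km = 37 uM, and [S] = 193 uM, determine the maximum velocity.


Vmax = v * (Km + [S]) / [S]
Vmax = 32 * (37 + 193) / 193
Vmax = 38.1347 uM/s

38.1347 uM/s


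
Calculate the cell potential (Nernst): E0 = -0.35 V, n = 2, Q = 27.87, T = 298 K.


E = E0 - (RT/nF) * ln(Q)
E = -0.35 - (8.314 * 298 / (2 * 96485)) * ln(27.87)
E = -0.3927 V

-0.3927 V


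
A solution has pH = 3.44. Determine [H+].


[H+] = 10^(-pH)
[H+] = 10^(-3.44)
[H+] = 3.631e-04 M

3.631e-04 M


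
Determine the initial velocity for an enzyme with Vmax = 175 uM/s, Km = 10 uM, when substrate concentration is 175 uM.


v = Vmax * [S] / (Km + [S])
v = 175 * 175 / (10 + 175)
v = 165.5405 uM/s

165.5405 uM/s


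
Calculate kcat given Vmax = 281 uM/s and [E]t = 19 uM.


kcat = Vmax / [E]t
kcat = 281 / 19
kcat = 14.7895 s^-1

14.7895 s^-1


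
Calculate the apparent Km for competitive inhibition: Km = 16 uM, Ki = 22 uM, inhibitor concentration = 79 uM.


Km_app = Km * (1 + [I]/Ki)
Km_app = 16 * (1 + 79/22)
Km_app = 73.4545 uM

73.4545 uM


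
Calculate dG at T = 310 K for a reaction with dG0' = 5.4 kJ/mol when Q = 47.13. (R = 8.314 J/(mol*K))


dG = dG0' + RT * ln(Q) / 1000
dG = 5.4 + 8.314 * 310 * ln(47.13) / 1000
dG = 15.3303 kJ/mol

15.3303 kJ/mol


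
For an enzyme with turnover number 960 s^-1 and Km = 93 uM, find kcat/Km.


Catalytic efficiency = kcat / Km
= 960 / 93
= 10.3226 uM^-1*s^-1

10.3226 uM^-1*s^-1


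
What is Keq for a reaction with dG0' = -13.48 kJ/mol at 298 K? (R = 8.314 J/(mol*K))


Keq = exp(-dG0 * 1000 / (R * T))
Keq = exp(-(-13.48) * 1000 / (8.314 * 298))
Keq = 230.6291

230.6291


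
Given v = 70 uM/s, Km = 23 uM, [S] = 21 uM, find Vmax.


Vmax = v * (Km + [S]) / [S]
Vmax = 70 * (23 + 21) / 21
Vmax = 146.6667 uM/s

146.6667 uM/s


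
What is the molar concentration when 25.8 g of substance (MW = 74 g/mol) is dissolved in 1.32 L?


C = (mass / MW) / volume
C = (25.8 / 74) / 1.32
C = 0.2641 M

0.2641 M


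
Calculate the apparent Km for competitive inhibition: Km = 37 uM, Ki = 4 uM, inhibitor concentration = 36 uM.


Km_app = Km * (1 + [I]/Ki)
Km_app = 37 * (1 + 36/4)
Km_app = 370.0 uM

370.0 uM


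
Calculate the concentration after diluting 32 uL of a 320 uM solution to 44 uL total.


C2 = C1 * V1 / V2
C2 = 320 * 32 / 44
C2 = 232.7273 uM

232.7273 uM


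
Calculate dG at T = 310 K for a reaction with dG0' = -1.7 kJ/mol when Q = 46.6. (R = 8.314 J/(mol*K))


dG = dG0' + RT * ln(Q) / 1000
dG = -1.7 + 8.314 * 310 * ln(46.6) / 1000
dG = 8.2011 kJ/mol

8.2011 kJ/mol


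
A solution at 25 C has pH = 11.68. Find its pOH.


pOH = 14 - pH
pOH = 14 - 11.68
pOH = 2.32

2.32


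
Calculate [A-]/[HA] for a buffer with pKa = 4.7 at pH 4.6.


[A-]/[HA] = 10^(pH - pKa)
= 10^(4.6 - 4.7)
= 0.7943

0.7943


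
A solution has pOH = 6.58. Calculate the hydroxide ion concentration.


[OH-] = 10^(-pOH)
[OH-] = 10^(-6.58)
[OH-] = 2.630e-07 M

2.630e-07 M


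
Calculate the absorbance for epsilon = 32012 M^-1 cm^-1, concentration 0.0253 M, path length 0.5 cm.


A = epsilon * c * l
A = 32012 * 0.0253 * 0.5
A = 404.9518

404.9518


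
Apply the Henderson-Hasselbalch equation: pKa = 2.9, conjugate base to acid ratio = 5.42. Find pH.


pH = pKa + log10([A-]/[HA])
pH = 2.9 + log10(5.42)
pH = 3.634

3.634


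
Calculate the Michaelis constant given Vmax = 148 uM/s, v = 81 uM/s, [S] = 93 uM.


Km = [S] * (Vmax - v) / v
Km = 93 * (148 - 81) / 81
Km = 76.9259 uM

76.9259 uM


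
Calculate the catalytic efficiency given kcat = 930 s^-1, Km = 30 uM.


Catalytic efficiency = kcat / Km
= 930 / 30
= 31.0 uM^-1*s^-1

31.0 uM^-1*s^-1


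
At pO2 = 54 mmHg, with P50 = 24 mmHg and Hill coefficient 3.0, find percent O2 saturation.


Y = pO2^n / (P50^n + pO2^n)
Y = 54^3.0 / (24^3.0 + 54^3.0)
Y = 91.93%

91.93%


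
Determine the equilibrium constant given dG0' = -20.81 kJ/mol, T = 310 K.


Keq = exp(-dG0 * 1000 / (R * T))
Keq = exp(-(-20.81) * 1000 / (8.314 * 310))
Keq = 3210.6094

3210.6094


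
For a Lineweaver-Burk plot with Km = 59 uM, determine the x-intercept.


x-intercept = -1/Km
= -1/59
= -0.0169 1/uM

-0.0169 1/uM


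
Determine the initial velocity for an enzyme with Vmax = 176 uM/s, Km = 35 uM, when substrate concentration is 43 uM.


v = Vmax * [S] / (Km + [S])
v = 176 * 43 / (35 + 43)
v = 97.0256 uM/s

97.0256 uM/s
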